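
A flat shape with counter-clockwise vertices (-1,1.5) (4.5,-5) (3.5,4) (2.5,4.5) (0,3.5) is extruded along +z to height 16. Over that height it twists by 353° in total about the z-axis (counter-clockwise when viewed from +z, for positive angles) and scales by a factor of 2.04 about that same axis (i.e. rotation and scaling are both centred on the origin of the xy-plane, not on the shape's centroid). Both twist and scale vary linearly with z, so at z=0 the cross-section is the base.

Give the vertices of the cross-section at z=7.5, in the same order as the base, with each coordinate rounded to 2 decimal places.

Cross-section at z=7.5: (0.88,-2.53) (-4.61,8.88) (-6.53,-4.45) (-5.28,-5.55) (-1.31,-5.04)

t = z/height = 7.5/16 = 0.46875
s = 1 + (scale-1)·z/height = 1 + (2.04-1)·7.5/16 = 1.487500
θ = twist·z/height = 353°·7.5/16 = 165.4688° = 2.887974 rad
cos θ = -0.968011, sin θ = 0.250908 (intermediates below are computed at full precision and shown rounded to 5 d.p.)
v1: (-1,1.5) → rotate → (0.59165,-1.70292) → ×s → (0.88008,-2.53310) → (0.88,-2.53)
v2: (4.5,-5) → rotate → (-3.10151,5.96914) → ×s → (-4.61349,8.87910) → (-4.61,8.88)
v3: (3.5,4) → rotate → (-4.39167,-2.99387) → ×s → (-6.53261,-4.45338) → (-6.53,-4.45)
v4: (2.5,4.5) → rotate → (-3.54911,-3.72878) → ×s → (-5.27931,-5.54656) → (-5.28,-5.55)
v5: (0,3.5) → rotate → (-0.87818,-3.38804) → ×s → (-1.30629,-5.03971) → (-1.31,-5.04)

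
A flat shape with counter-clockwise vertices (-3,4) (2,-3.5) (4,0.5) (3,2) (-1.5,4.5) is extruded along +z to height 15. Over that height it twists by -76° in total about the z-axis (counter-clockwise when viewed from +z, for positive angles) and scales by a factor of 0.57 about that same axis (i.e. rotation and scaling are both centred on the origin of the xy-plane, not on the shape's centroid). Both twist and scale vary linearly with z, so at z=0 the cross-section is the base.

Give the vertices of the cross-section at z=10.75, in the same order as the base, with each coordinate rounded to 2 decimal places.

t = z/height = 10.75/15 = 0.716667
s = 1 + (scale-1)·z/height = 1 + (0.57-1)·10.75/15 = 0.691833
θ = twist·z/height = -76°·10.75/15 = -54.4667° = -0.950623 rad
cos θ = 0.581176, sin θ = -0.813778 (intermediates below are computed at full precision and shown rounded to 5 d.p.)
v1: (-3,4) → rotate → (1.51158,4.76604) → ×s → (1.04576,3.29730) → (1.05,3.30)
v2: (2,-3.5) → rotate → (-1.68587,-3.66167) → ×s → (-1.16634,-2.53327) → (-1.17,-2.53)
v3: (4,0.5) → rotate → (2.73159,-2.96452) → ×s → (1.88981,-2.05096) → (1.89,-2.05)
v4: (3,2) → rotate → (3.37108,-1.27898) → ×s → (2.33223,-0.88484) → (2.33,-0.88)
v5: (-1.5,4.5) → rotate → (2.79023,3.83596) → ×s → (1.93038,2.65385) → (1.93,2.65)

Cross-section at z=10.75: (1.05,3.30) (-1.17,-2.53) (1.89,-2.05) (2.33,-0.88) (1.93,2.65)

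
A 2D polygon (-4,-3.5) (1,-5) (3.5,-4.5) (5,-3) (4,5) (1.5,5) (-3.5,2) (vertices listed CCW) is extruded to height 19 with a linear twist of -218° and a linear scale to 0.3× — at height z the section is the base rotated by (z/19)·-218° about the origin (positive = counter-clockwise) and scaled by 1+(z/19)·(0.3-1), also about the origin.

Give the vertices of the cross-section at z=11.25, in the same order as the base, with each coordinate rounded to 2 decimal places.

t = z/height = 11.25/19 = 0.592105
s = 1 + (scale-1)·z/height = 1 + (0.3-1)·11.25/19 = 0.585526
θ = twist·z/height = -218°·11.25/19 = -129.0789° = -2.252853 rad
cos θ = -0.630391, sin θ = -0.776278 (intermediates below are computed at full precision and shown rounded to 5 d.p.)
v1: (-4,-3.5) → rotate → (-0.19541,5.31148) → ×s → (-0.11442,3.11001) → (-0.11,3.11)
v2: (1,-5) → rotate → (-4.51178,2.37567) → ×s → (-2.64177,1.39102) → (-2.64,1.39)
v3: (3.5,-4.5) → rotate → (-5.69962,0.11978) → ×s → (-3.33728,0.07014) → (-3.34,0.07)
v4: (5,-3) → rotate → (-5.48079,-1.99022) → ×s → (-3.20915,-1.16533) → (-3.21,-1.17)
v5: (4,5) → rotate → (1.35983,-6.25707) → ×s → (0.79622,-3.66368) → (0.80,-3.66)
v6: (1.5,5) → rotate → (2.93580,-4.31637) → ×s → (1.71899,-2.52735) → (1.72,-2.53)
v7: (-3.5,2) → rotate → (3.75892,1.45619) → ×s → (2.20095,0.85264) → (2.20,0.85)

Cross-section at z=11.25: (-0.11,3.11) (-2.64,1.39) (-3.34,0.07) (-3.21,-1.17) (0.80,-3.66) (1.72,-2.53) (2.20,0.85)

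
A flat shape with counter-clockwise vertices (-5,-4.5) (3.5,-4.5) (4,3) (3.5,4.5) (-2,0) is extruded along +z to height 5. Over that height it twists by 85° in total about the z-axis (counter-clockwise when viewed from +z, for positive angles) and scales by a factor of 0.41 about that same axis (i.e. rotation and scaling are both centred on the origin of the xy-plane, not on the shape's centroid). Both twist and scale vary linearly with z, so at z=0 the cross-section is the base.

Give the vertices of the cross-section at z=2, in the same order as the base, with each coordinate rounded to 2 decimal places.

t = z/height = 2/5 = 0.4
s = 1 + (scale-1)·z/height = 1 + (0.41-1)·2/5 = 0.764000
θ = twist·z/height = 85°·2/5 = 34.0000° = 0.593412 rad
cos θ = 0.829038, sin θ = 0.559193 (intermediates below are computed at full precision and shown rounded to 5 d.p.)
v1: (-5,-4.5) → rotate → (-1.62882,-6.52663) → ×s → (-1.24442,-4.98635) → (-1.24,-4.99)
v2: (3.5,-4.5) → rotate → (5.41800,-1.77349) → ×s → (4.13935,-1.35495) → (4.14,-1.35)
v3: (4,3) → rotate → (1.63857,4.72388) → ×s → (1.25187,3.60905) → (1.25,3.61)
v4: (3.5,4.5) → rotate → (0.38526,5.68784) → ×s → (0.29434,4.34551) → (0.29,4.35)
v5: (-2,0) → rotate → (-1.65808,-1.11839) → ×s → (-1.26677,-0.85445) → (-1.27,-0.85)

Cross-section at z=2: (-1.24,-4.99) (4.14,-1.35) (1.25,3.61) (0.29,4.35) (-1.27,-0.85)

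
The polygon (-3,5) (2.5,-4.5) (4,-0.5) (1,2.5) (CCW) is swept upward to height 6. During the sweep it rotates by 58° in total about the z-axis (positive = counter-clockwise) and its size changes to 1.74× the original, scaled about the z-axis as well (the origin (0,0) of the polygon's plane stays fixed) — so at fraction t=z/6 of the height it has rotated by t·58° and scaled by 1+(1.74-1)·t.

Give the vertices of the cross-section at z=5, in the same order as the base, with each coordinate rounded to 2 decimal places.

t = z/height = 5/6 = 0.833333
s = 1 + (scale-1)·z/height = 1 + (1.74-1)·5/6 = 1.616667
θ = twist·z/height = 58°·5/6 = 48.3333° = 0.843576 rad
cos θ = 0.664796, sin θ = 0.747025 (intermediates below are computed at full precision and shown rounded to 5 d.p.)
v1: (-3,5) → rotate → (-5.72951,1.08290) → ×s → (-9.26271,1.75069) → (-9.26,1.75)
v2: (2.5,-4.5) → rotate → (5.02360,-1.12402) → ×s → (8.12149,-1.81716) → (8.12,-1.82)
v3: (4,-0.5) → rotate → (3.03270,2.65570) → ×s → (4.90286,4.29339) → (4.90,4.29)
v4: (1,2.5) → rotate → (-1.20277,2.40901) → ×s → (-1.94447,3.89457) → (-1.94,3.89)

Cross-section at z=5: (-9.26,1.75) (8.12,-1.82) (4.90,4.29) (-1.94,3.89)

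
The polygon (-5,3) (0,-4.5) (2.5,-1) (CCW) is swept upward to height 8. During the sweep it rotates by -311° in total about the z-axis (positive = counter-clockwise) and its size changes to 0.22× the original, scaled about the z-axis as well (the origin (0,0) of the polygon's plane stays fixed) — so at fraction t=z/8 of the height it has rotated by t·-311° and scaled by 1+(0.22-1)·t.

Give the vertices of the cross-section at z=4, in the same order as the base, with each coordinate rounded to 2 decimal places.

Cross-section at z=4: (3.53,-0.40) (-1.14,2.50) (-1.64,-0.08)

t = z/height = 4/8 = 0.5
s = 1 + (scale-1)·z/height = 1 + (0.22-1)·4/8 = 0.610000
θ = twist·z/height = -311°·4/8 = -155.5000° = -2.713987 rad
cos θ = -0.909961, sin θ = -0.414693 (intermediates below are computed at full precision and shown rounded to 5 d.p.)
v1: (-5,3) → rotate → (5.79389,-0.65642) → ×s → (3.53427,-0.40041) → (3.53,-0.40)
v2: (0,-4.5) → rotate → (-1.86612,4.09483) → ×s → (-1.13833,2.49784) → (-1.14,2.50)
v3: (2.5,-1) → rotate → (-2.68960,-0.12677) → ×s → (-1.64065,-0.07733) → (-1.64,-0.08)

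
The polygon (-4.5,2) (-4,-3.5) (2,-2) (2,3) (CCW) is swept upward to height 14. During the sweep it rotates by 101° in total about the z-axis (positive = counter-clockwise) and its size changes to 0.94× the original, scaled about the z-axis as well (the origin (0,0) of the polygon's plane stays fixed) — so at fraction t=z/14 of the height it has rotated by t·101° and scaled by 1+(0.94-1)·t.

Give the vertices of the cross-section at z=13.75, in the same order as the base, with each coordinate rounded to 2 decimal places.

Cross-section at z=13.75: (-1.18,-4.48) (3.85,-3.19) (1.56,2.16) (-3.09,1.41)

t = z/height = 13.75/14 = 0.982143
s = 1 + (scale-1)·z/height = 1 + (0.94-1)·13.75/14 = 0.941071
θ = twist·z/height = 101°·13.75/14 = 99.1964° = 1.731304 rad
cos θ = -0.159820, sin θ = 0.987146 (intermediates below are computed at full precision and shown rounded to 5 d.p.)
v1: (-4.5,2) → rotate → (-1.25510,-4.76180) → ×s → (-1.18114,-4.48119) → (-1.18,-4.48)
v2: (-4,-3.5) → rotate → (4.09429,-3.38922) → ×s → (3.85302,-3.18949) → (3.85,-3.19)
v3: (2,-2) → rotate → (1.65465,2.29393) → ×s → (1.55715,2.15875) → (1.56,2.16)
v4: (2,3) → rotate → (-3.28108,1.49483) → ×s → (-3.08773,1.40675) → (-3.09,1.41)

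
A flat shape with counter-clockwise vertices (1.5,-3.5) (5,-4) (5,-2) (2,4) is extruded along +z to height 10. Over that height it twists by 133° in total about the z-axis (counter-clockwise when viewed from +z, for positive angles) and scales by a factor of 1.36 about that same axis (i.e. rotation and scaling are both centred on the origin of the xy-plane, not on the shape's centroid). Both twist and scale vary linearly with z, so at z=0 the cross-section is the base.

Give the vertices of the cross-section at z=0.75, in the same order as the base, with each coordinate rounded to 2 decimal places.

t = z/height = 0.75/10 = 0.075
s = 1 + (scale-1)·z/height = 1 + (1.36-1)·0.75/10 = 1.027000
θ = twist·z/height = 133°·0.75/10 = 9.9750° = 0.174097 rad
cos θ = 0.984883, sin θ = 0.173218 (intermediates below are computed at full precision and shown rounded to 5 d.p.)
v1: (1.5,-3.5) → rotate → (2.08359,-3.18726) → ×s → (2.13985,-3.27332) → (2.14,-3.27)
v2: (5,-4) → rotate → (5.61729,-3.07344) → ×s → (5.76896,-3.15642) → (5.77,-3.16)
v3: (5,-2) → rotate → (5.27085,-1.10367) → ×s → (5.41317,-1.13347) → (5.41,-1.13)
v4: (2,4) → rotate → (1.27689,4.28597) → ×s → (1.31137,4.40169) → (1.31,4.40)

Cross-section at z=0.75: (2.14,-3.27) (5.77,-3.16) (5.41,-1.13) (1.31,4.40)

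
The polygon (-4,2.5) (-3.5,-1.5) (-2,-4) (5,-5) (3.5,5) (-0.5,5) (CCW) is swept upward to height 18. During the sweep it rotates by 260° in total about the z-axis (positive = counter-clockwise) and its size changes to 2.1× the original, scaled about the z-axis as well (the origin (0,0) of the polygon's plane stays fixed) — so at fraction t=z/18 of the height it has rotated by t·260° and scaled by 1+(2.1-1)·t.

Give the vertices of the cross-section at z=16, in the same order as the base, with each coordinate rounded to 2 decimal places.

t = z/height = 16/18 = 0.888889
s = 1 + (scale-1)·z/height = 1 + (2.1-1)·16/18 = 1.977778
θ = twist·z/height = 260°·16/18 = 231.1111° = 4.033650 rad
cos θ = -0.627812, sin θ = -0.778365 (intermediates below are computed at full precision and shown rounded to 5 d.p.)
v1: (-4,2.5) → rotate → (4.45716,1.54393) → ×s → (8.81527,3.05355) → (8.82,3.05)
v2: (-3.5,-1.5) → rotate → (1.02980,3.66600) → ×s → (2.03671,7.25052) → (2.04,7.25)
v3: (-2,-4) → rotate → (-1.85784,4.06798) → ×s → (-3.67439,8.04556) → (-3.67,8.05)
v4: (5,-5) → rotate → (-7.03089,-0.75276) → ×s → (-13.90553,-1.48880) → (-13.91,-1.49)
v5: (3.5,5) → rotate → (1.69448,-5.86334) → ×s → (3.35131,-11.59638) → (3.35,-11.60)
v6: (-0.5,5) → rotate → (4.20573,-2.74988) → ×s → (8.31800,-5.43865) → (8.32,-5.44)

Cross-section at z=16: (8.82,3.05) (2.04,7.25) (-3.67,8.05) (-13.91,-1.49) (3.35,-11.60) (8.32,-5.44)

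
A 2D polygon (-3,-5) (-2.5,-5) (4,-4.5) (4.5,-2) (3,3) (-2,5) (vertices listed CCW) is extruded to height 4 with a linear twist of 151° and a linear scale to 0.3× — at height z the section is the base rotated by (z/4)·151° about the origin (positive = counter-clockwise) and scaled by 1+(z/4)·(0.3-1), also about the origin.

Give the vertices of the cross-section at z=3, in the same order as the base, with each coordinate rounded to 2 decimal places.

Cross-section at z=3: (2.74,-0.37) (2.65,-0.15) (1.21,2.59) (0.03,2.34) (-1.87,0.75) (-1.81,-1.81)

t = z/height = 3/4 = 0.75
s = 1 + (scale-1)·z/height = 1 + (0.3-1)·3/4 = 0.475000
θ = twist·z/height = 151°·3/4 = 113.2500° = 1.976585 rad
cos θ = -0.394744, sin θ = 0.918791 (intermediates below are computed at full precision and shown rounded to 5 d.p.)
v1: (-3,-5) → rotate → (5.77819,-0.78265) → ×s → (2.74464,-0.37176) → (2.74,-0.37)
v2: (-2.5,-5) → rotate → (5.58082,-0.32326) → ×s → (2.65089,-0.15355) → (2.65,-0.15)
v3: (4,-4.5) → rotate → (2.55559,5.45151) → ×s → (1.21390,2.58947) → (1.21,2.59)
v4: (4.5,-2) → rotate → (0.06124,4.92405) → ×s → (0.02909,2.33892) → (0.03,2.34)
v5: (3,3) → rotate → (-3.94061,1.57214) → ×s → (-1.87179,0.74677) → (-1.87,0.75)
v6: (-2,5) → rotate → (-3.80447,-3.81130) → ×s → (-1.80712,-1.81037) → (-1.81,-1.81)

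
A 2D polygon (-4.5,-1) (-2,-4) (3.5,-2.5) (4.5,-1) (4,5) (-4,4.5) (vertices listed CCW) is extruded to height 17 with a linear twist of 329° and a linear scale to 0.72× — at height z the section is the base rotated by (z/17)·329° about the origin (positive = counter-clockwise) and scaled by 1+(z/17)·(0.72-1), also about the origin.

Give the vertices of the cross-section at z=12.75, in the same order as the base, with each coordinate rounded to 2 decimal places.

Cross-section at z=12.75: (0.68,3.58) (-2.28,2.70) (-2.91,-1.76) (-2.13,-2.95) (2.38,-4.46) (4.51,1.50)

t = z/height = 12.75/17 = 0.75
s = 1 + (scale-1)·z/height = 1 + (0.72-1)·12.75/17 = 0.790000
θ = twist·z/height = 329°·12.75/17 = 246.7500° = 4.306600 rad
cos θ = -0.394744, sin θ = -0.918791 (intermediates below are computed at full precision and shown rounded to 5 d.p.)
v1: (-4.5,-1) → rotate → (0.85756,4.52930) → ×s → (0.67747,3.57815) → (0.68,3.58)
v2: (-2,-4) → rotate → (-2.88568,3.41656) → ×s → (-2.27968,2.69908) → (-2.28,2.70)
v3: (3.5,-2.5) → rotate → (-3.67858,-2.22891) → ×s → (-2.90608,-1.76084) → (-2.91,-1.76)
v4: (4.5,-1) → rotate → (-2.69514,-3.73982) → ×s → (-2.12916,-2.95446) → (-2.13,-2.95)
v5: (4,5) → rotate → (3.01498,-5.64888) → ×s → (2.38183,-4.46262) → (2.38,-4.46)
v6: (-4,4.5) → rotate → (5.71354,1.89882) → ×s → (4.51369,1.50007) → (4.51,1.50)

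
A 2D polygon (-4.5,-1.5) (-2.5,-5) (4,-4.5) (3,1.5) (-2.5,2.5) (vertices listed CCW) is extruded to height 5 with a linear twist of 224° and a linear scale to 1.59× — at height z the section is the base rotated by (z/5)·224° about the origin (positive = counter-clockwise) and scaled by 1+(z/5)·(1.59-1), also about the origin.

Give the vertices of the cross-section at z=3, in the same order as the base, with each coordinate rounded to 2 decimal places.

t = z/height = 3/5 = 0.6
s = 1 + (scale-1)·z/height = 1 + (1.59-1)·3/5 = 1.354000
θ = twist·z/height = 224°·3/5 = 134.4000° = 2.345723 rad
cos θ = -0.699663, sin θ = 0.714473 (intermediates below are computed at full precision and shown rounded to 5 d.p.)
v1: (-4.5,-1.5) → rotate → (4.22019,-2.16563) → ×s → (5.71414,-2.93227) → (5.71,-2.93)
v2: (-2.5,-5) → rotate → (5.32152,1.71214) → ×s → (7.20534,2.31823) → (7.21,2.32)
v3: (4,-4.5) → rotate → (0.41647,6.00638) → ×s → (0.56391,8.13263) → (0.56,8.13)
v4: (3,1.5) → rotate → (-3.17070,1.09392) → ×s → (-4.29313,1.48117) → (-4.29,1.48)
v5: (-2.5,2.5) → rotate → (-0.03702,-3.53534) → ×s → (-0.05013,-4.78685) → (-0.05,-4.79)

Cross-section at z=3: (5.71,-2.93) (7.21,2.32) (0.56,8.13) (-4.29,1.48) (-0.05,-4.79)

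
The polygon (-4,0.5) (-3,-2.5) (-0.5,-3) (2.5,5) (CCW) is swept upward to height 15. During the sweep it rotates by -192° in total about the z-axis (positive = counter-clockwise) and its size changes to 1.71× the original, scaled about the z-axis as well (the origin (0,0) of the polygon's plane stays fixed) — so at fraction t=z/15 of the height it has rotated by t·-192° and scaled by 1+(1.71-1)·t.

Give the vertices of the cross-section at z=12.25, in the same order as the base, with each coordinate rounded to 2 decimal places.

Cross-section at z=12.25: (6.12,1.76) (2.80,5.50) (-1.14,4.67) (-0.52,-8.82)

t = z/height = 12.25/15 = 0.816667
s = 1 + (scale-1)·z/height = 1 + (1.71-1)·12.25/15 = 1.579833
θ = twist·z/height = -192°·12.25/15 = -156.8000° = -2.736676 rad
cos θ = -0.919135, sin θ = -0.393942 (intermediates below are computed at full precision and shown rounded to 5 d.p.)
v1: (-4,0.5) → rotate → (3.87351,1.11620) → ×s → (6.11950,1.76341) → (6.12,1.76)
v2: (-3,-2.5) → rotate → (1.77255,3.47966) → ×s → (2.80034,5.49729) → (2.80,5.50)
v3: (-0.5,-3) → rotate → (-0.72226,2.95438) → ×s → (-1.14105,4.66742) → (-1.14,4.67)
v4: (2.5,5) → rotate → (-0.32813,-5.58053) → ×s → (-0.51839,-8.81631) → (-0.52,-8.82)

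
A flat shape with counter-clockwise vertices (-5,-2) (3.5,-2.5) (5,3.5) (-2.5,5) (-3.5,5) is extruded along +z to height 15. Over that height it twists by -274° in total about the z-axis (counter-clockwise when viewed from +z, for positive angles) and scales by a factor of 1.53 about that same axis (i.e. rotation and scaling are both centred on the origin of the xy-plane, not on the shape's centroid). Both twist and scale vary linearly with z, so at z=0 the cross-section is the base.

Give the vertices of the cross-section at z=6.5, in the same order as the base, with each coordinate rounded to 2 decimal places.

t = z/height = 6.5/15 = 0.433333
s = 1 + (scale-1)·z/height = 1 + (1.53-1)·6.5/15 = 1.229667
θ = twist·z/height = -274°·6.5/15 = -118.7333° = -2.072288 rad
cos θ = -0.480734, sin θ = -0.876867 (intermediates below are computed at full precision and shown rounded to 5 d.p.)
v1: (-5,-2) → rotate → (0.64994,5.34580) → ×s → (0.79920,6.57355) → (0.80,6.57)
v2: (3.5,-2.5) → rotate → (-3.87473,-1.86720) → ×s → (-4.76463,-2.29603) → (-4.76,-2.30)
v3: (5,3.5) → rotate → (0.66536,-6.06690) → ×s → (0.81818,-7.46027) → (0.82,-7.46)
v4: (-2.5,5) → rotate → (5.58617,-0.21150) → ×s → (6.86912,-0.26008) → (6.87,-0.26)
v5: (-3.5,5) → rotate → (6.06690,0.66536) → ×s → (7.46027,0.81818) → (7.46,0.82)

Cross-section at z=6.5: (0.80,6.57) (-4.76,-2.30) (0.82,-7.46) (6.87,-0.26) (7.46,0.82)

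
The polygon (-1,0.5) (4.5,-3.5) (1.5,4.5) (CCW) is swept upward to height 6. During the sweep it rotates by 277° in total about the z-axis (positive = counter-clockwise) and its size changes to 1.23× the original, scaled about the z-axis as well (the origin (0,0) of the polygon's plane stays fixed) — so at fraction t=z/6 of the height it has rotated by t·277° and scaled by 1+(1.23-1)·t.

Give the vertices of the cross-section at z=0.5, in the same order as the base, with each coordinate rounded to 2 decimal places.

t = z/height = 0.5/6 = 0.0833333
s = 1 + (scale-1)·z/height = 1 + (1.23-1)·0.5/6 = 1.019167
θ = twist·z/height = 277°·0.5/6 = 23.0833° = 0.402880 rad
cos θ = 0.919936, sin θ = 0.392070 (intermediates below are computed at full precision and shown rounded to 5 d.p.)
v1: (-1,0.5) → rotate → (-1.11597,0.06790) → ×s → (-1.13736,0.06920) → (-1.14,0.07)
v2: (4.5,-3.5) → rotate → (5.51195,-1.45546) → ×s → (5.61760,-1.48336) → (5.62,-1.48)
v3: (1.5,4.5) → rotate → (-0.38441,4.72781) → ×s → (-0.39178,4.81843) → (-0.39,4.82)

Cross-section at z=0.5: (-1.14,0.07) (5.62,-1.48) (-0.39,4.82)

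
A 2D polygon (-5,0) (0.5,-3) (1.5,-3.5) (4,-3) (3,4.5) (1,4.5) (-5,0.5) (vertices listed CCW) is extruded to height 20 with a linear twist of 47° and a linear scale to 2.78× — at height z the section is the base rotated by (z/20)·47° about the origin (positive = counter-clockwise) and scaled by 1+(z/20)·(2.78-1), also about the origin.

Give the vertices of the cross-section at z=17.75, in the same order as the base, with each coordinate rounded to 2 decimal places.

t = z/height = 17.75/20 = 0.8875
s = 1 + (scale-1)·z/height = 1 + (2.78-1)·17.75/20 = 2.579750
θ = twist·z/height = 47°·17.75/20 = 41.7125° = 0.728020 rad
cos θ = 0.746493, sin θ = 0.665393 (intermediates below are computed at full precision and shown rounded to 5 d.p.)
v1: (-5,0) → rotate → (-3.73247,-3.32697) → ×s → (-9.62883,-8.58274) → (-9.63,-8.58)
v2: (0.5,-3) → rotate → (2.36943,-1.90678) → ×s → (6.11253,-4.91902) → (6.11,-4.92)
v3: (1.5,-3.5) → rotate → (3.44862,-1.61464) → ×s → (8.89657,-4.16536) → (8.90,-4.17)
v4: (4,-3) → rotate → (4.98215,0.42209) → ×s → (12.85271,1.08890) → (12.85,1.09)
v5: (3,4.5) → rotate → (-0.75479,5.35540) → ×s → (-1.94717,13.81559) → (-1.95,13.82)
v6: (1,4.5) → rotate → (-2.24778,4.02461) → ×s → (-5.79870,10.38249) → (-5.80,10.38)
v7: (-5,0.5) → rotate → (-4.06516,-2.95372) → ×s → (-10.48710,-7.61986) → (-10.49,-7.62)

Cross-section at z=17.75: (-9.63,-8.58) (6.11,-4.92) (8.90,-4.17) (12.85,1.09) (-1.95,13.82) (-5.80,10.38) (-10.49,-7.62)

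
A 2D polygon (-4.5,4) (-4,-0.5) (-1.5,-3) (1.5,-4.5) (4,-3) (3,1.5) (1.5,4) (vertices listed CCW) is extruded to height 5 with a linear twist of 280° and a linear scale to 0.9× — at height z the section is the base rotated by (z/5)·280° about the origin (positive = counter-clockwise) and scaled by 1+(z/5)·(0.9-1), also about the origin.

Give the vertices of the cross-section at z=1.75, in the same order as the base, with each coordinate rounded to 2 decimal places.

Cross-section at z=1.75: (-3.22,-4.84) (1.02,-3.76) (3.07,-1.03) (4.10,2.04) (2.33,4.23) (-1.84,2.67) (-4.02,0.90)

t = z/height = 1.75/5 = 0.35
s = 1 + (scale-1)·z/height = 1 + (0.9-1)·1.75/5 = 0.965000
θ = twist·z/height = 280°·1.75/5 = 98.0000° = 1.710423 rad
cos θ = -0.139173, sin θ = 0.990268 (intermediates below are computed at full precision and shown rounded to 5 d.p.)
v1: (-4.5,4) → rotate → (-3.33479,-5.01290) → ×s → (-3.21808,-4.83745) → (-3.22,-4.84)
v2: (-4,-0.5) → rotate → (1.05183,-3.89149) → ×s → (1.01501,-3.75528) → (1.02,-3.76)
v3: (-1.5,-3) → rotate → (3.17956,-1.06788) → ×s → (3.06828,-1.03051) → (3.07,-1.03)
v4: (1.5,-4.5) → rotate → (4.24745,2.11168) → ×s → (4.09879,2.03777) → (4.10,2.04)
v5: (4,-3) → rotate → (2.41411,4.37859) → ×s → (2.32962,4.22534) → (2.33,4.23)
v6: (3,1.5) → rotate → (-1.90292,2.76204) → ×s → (-1.83632,2.66537) → (-1.84,2.67)
v7: (1.5,4) → rotate → (-4.16983,0.92871) → ×s → (-4.02389,0.89620) → (-4.02,0.90)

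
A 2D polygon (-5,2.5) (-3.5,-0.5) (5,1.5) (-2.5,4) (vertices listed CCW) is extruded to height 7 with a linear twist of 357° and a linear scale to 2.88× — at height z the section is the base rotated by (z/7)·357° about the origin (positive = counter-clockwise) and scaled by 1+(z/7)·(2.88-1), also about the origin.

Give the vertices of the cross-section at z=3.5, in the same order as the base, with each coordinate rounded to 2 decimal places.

Cross-section at z=3.5: (9.57,-5.10) (6.81,0.79) (-9.77,-2.66) (4.65,-7.88)

t = z/height = 3.5/7 = 0.5
s = 1 + (scale-1)·z/height = 1 + (2.88-1)·3.5/7 = 1.940000
θ = twist·z/height = 357°·3.5/7 = 178.5000° = 3.115413 rad
cos θ = -0.999657, sin θ = 0.026177 (intermediates below are computed at full precision and shown rounded to 5 d.p.)
v1: (-5,2.5) → rotate → (4.93284,-2.63003) → ×s → (9.56972,-5.10225) → (9.57,-5.10)
v2: (-3.5,-0.5) → rotate → (3.51189,0.40821) → ×s → (6.81306,0.79193) → (6.81,0.79)
v3: (5,1.5) → rotate → (-5.03755,-1.36860) → ×s → (-9.77285,-2.65509) → (-9.77,-2.66)
v4: (-2.5,4) → rotate → (2.39444,-4.06407) → ×s → (4.64520,-7.88430) → (4.65,-7.88)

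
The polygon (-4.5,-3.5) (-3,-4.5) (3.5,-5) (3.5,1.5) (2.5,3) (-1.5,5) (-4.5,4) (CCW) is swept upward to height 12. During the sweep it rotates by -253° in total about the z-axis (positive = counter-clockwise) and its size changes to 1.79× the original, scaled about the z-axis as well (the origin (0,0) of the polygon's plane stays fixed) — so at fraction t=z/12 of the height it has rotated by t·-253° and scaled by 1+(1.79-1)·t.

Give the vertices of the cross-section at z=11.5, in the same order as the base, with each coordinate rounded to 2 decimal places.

t = z/height = 11.5/12 = 0.958333
s = 1 + (scale-1)·z/height = 1 + (1.79-1)·11.5/12 = 1.757083
θ = twist·z/height = -253°·11.5/12 = -242.4583° = -4.231696 rad
cos θ = -0.462394, sin θ = 0.886675 (intermediates below are computed at full precision and shown rounded to 5 d.p.)
v1: (-4.5,-3.5) → rotate → (5.18413,-2.37166) → ×s → (9.10895,-4.16720) → (9.11,-4.17)
v2: (-3,-4.5) → rotate → (5.37722,-0.57925) → ×s → (9.44822,-1.01780) → (9.45,-1.02)
v3: (3.5,-5) → rotate → (2.81500,5.41533) → ×s → (4.94618,9.51519) → (4.95,9.52)
v4: (3.5,1.5) → rotate → (-2.94839,2.40977) → ×s → (-5.18057,4.23417) → (-5.18,4.23)
v5: (2.5,3) → rotate → (-3.81601,0.82951) → ×s → (-6.70504,1.45751) → (-6.71,1.46)
v6: (-1.5,5) → rotate → (-3.73978,-3.64198) → ×s → (-6.57111,-6.39926) → (-6.57,-6.40)
v7: (-4.5,4) → rotate → (-1.46593,-5.83961) → ×s → (-2.57576,-10.26068) → (-2.58,-10.26)

Cross-section at z=11.5: (9.11,-4.17) (9.45,-1.02) (4.95,9.52) (-5.18,4.23) (-6.71,1.46) (-6.57,-6.40) (-2.58,-10.26)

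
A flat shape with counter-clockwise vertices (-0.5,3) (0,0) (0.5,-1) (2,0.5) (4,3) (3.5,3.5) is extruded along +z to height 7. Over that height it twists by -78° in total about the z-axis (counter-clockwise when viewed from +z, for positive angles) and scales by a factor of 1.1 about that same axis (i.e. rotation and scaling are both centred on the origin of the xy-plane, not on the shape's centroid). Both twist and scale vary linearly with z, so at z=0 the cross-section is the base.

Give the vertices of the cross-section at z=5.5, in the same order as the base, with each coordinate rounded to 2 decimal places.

Cross-section at z=5.5: (2.58,2.03) (0.00,0.00) (-0.69,-0.99) (1.51,-1.63) (4.91,-2.23) (5.12,-1.50)

t = z/height = 5.5/7 = 0.785714
s = 1 + (scale-1)·z/height = 1 + (1.1-1)·5.5/7 = 1.078571
θ = twist·z/height = -78°·5.5/7 = -61.2857° = -1.069637 rad
cos θ = 0.480442, sin θ = -0.877026 (intermediates below are computed at full precision and shown rounded to 5 d.p.)
v1: (-0.5,3) → rotate → (2.39086,1.87984) → ×s → (2.57871,2.02754) → (2.58,2.03)
v2: (0,0) → rotate → (0.00000,0.00000) → ×s → (0.00000,0.00000) → (0.00,0.00)
v3: (0.5,-1) → rotate → (-0.63681,-0.91896) → ×s → (-0.68684,-0.99116) → (-0.69,-0.99)
v4: (2,0.5) → rotate → (1.39940,-1.51383) → ×s → (1.50935,-1.63278) → (1.51,-1.63)
v5: (4,3) → rotate → (4.55285,-2.06678) → ×s → (4.91057,-2.22917) → (4.91,-2.23)
v6: (3.5,3.5) → rotate → (4.75114,-1.38804) → ×s → (5.12444,-1.49711) → (5.12,-1.50)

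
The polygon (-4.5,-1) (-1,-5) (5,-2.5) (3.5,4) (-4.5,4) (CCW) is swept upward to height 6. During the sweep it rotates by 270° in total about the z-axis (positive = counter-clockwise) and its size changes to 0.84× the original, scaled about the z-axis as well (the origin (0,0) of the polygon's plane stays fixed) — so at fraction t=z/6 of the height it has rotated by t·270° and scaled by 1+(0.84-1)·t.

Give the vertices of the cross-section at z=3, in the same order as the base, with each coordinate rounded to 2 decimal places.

Cross-section at z=3: (3.58,-2.28) (3.90,2.60) (-1.63,4.88) (-4.88,-0.33) (0.33,-5.53)

t = z/height = 3/6 = 0.5
s = 1 + (scale-1)·z/height = 1 + (0.84-1)·3/6 = 0.920000
θ = twist·z/height = 270°·3/6 = 135.0000° = 2.356194 rad
cos θ = -0.707107, sin θ = 0.707107 (intermediates below are computed at full precision and shown rounded to 5 d.p.)
v1: (-4.5,-1) → rotate → (3.88909,-2.47487) → ×s → (3.57796,-2.27688) → (3.58,-2.28)
v2: (-1,-5) → rotate → (4.24264,2.82843) → ×s → (3.90323,2.60215) → (3.90,2.60)
v3: (5,-2.5) → rotate → (-1.76777,5.30330) → ×s → (-1.62635,4.87904) → (-1.63,4.88)
v4: (3.5,4) → rotate → (-5.30330,-0.35355) → ×s → (-4.87904,-0.32527) → (-4.88,-0.33)
v5: (-4.5,4) → rotate → (0.35355,-6.01041) → ×s → (0.32527,-5.52958) → (0.33,-5.53)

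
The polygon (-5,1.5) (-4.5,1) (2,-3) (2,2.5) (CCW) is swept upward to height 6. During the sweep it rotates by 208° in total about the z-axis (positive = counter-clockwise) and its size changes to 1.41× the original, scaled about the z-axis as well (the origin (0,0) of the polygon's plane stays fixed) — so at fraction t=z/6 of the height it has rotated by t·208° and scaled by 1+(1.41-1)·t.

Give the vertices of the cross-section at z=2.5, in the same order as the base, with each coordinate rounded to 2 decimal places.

t = z/height = 2.5/6 = 0.416667
s = 1 + (scale-1)·z/height = 1 + (1.41-1)·2.5/6 = 1.170833
θ = twist·z/height = 208°·2.5/6 = 86.6667° = 1.512619 rad
cos θ = 0.058145, sin θ = 0.998308 (intermediates below are computed at full precision and shown rounded to 5 d.p.)
v1: (-5,1.5) → rotate → (-1.78819,-4.90432) → ×s → (-2.09367,-5.74215) → (-2.09,-5.74)
v2: (-4.5,1) → rotate → (-1.25996,-4.43424) → ×s → (-1.47520,-5.19176) → (-1.48,-5.19)
v3: (2,-3) → rotate → (3.11121,1.82218) → ×s → (3.64271,2.13347) → (3.64,2.13)
v4: (2,2.5) → rotate → (-2.37948,2.14198) → ×s → (-2.78598,2.50790) → (-2.79,2.51)

Cross-section at z=2.5: (-2.09,-5.74) (-1.48,-5.19) (3.64,2.13) (-2.79,2.51)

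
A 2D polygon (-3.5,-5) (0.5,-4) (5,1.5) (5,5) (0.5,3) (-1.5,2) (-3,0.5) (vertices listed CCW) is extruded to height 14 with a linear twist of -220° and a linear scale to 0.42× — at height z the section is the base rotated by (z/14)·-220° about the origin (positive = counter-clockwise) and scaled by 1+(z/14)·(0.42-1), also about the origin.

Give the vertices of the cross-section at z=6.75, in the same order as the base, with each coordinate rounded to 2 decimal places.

t = z/height = 6.75/14 = 0.482143
s = 1 + (scale-1)·z/height = 1 + (0.42-1)·6.75/14 = 0.720357
θ = twist·z/height = -220°·6.75/14 = -106.0714° = -1.851296 rad
cos θ = -0.276836, sin θ = -0.960917 (intermediates below are computed at full precision and shown rounded to 5 d.p.)
v1: (-3.5,-5) → rotate → (-3.83566,4.74739) → ×s → (-2.76305,3.41981) → (-2.76,3.42)
v2: (0.5,-4) → rotate → (-3.98209,0.62688) → ×s → (-2.86852,0.45158) → (-2.87,0.45)
v3: (5,1.5) → rotate → (0.05720,-5.21984) → ×s → (0.04120,-3.76015) → (0.04,-3.76)
v4: (5,5) → rotate → (3.42041,-6.18876) → ×s → (2.46392,-4.45812) → (2.46,-4.46)
v5: (0.5,3) → rotate → (2.74433,-1.31097) → ×s → (1.97690,-0.94436) → (1.98,-0.94)
v6: (-1.5,2) → rotate → (2.33709,0.88770) → ×s → (1.68354,0.63946) → (1.68,0.64)
v7: (-3,0.5) → rotate → (1.31097,2.74433) → ×s → (0.94436,1.97690) → (0.94,1.98)

Cross-section at z=6.75: (-2.76,3.42) (-2.87,0.45) (0.04,-3.76) (2.46,-4.46) (1.98,-0.94) (1.68,0.64) (0.94,1.98)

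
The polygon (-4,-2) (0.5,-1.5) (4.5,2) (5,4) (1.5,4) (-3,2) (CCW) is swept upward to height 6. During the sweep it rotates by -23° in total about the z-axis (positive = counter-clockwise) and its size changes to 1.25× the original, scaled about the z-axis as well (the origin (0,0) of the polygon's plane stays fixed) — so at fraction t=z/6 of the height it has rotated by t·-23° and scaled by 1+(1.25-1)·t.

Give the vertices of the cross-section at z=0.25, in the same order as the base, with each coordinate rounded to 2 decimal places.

Cross-section at z=0.25: (-4.07,-1.95) (0.48,-1.52) (4.58,1.94) (5.12,3.96) (1.58,4.02) (-3.00,2.07)

t = z/height = 0.25/6 = 0.0416667
s = 1 + (scale-1)·z/height = 1 + (1.25-1)·0.25/6 = 1.010417
θ = twist·z/height = -23°·0.25/6 = -0.9583° = -0.016726 rad
cos θ = 0.999860, sin θ = -0.016725 (intermediates below are computed at full precision and shown rounded to 5 d.p.)
v1: (-4,-2) → rotate → (-4.03289,-1.93282) → ×s → (-4.07490,-1.95295) → (-4.07,-1.95)
v2: (0.5,-1.5) → rotate → (0.47484,-1.50815) → ×s → (0.47979,-1.52386) → (0.48,-1.52)
v3: (4.5,2) → rotate → (4.53282,1.92446) → ×s → (4.58004,1.94450) → (4.58,1.94)
v4: (5,4) → rotate → (5.06620,3.91581) → ×s → (5.11897,3.95660) → (5.12,3.96)
v5: (1.5,4) → rotate → (1.56669,3.97435) → ×s → (1.58301,4.01575) → (1.58,4.02)
v6: (-3,2) → rotate → (-2.96613,2.04990) → ×s → (-2.99703,2.07125) → (-3.00,2.07)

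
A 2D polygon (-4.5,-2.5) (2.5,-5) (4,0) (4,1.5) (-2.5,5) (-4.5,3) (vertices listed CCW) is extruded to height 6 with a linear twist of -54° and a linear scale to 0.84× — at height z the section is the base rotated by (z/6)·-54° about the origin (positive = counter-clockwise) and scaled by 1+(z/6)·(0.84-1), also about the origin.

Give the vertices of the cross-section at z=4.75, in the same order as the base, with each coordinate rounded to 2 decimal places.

t = z/height = 4.75/6 = 0.791667
s = 1 + (scale-1)·z/height = 1 + (0.84-1)·4.75/6 = 0.873333
θ = twist·z/height = -54°·4.75/6 = -42.7500° = -0.746128 rad
cos θ = 0.734323, sin θ = -0.678801 (intermediates below are computed at full precision and shown rounded to 5 d.p.)
v1: (-4.5,-2.5) → rotate → (-5.00145,1.21880) → ×s → (-4.36794,1.06442) → (-4.37,1.06)
v2: (2.5,-5) → rotate → (-1.55820,-5.36861) → ×s → (-1.36083,-4.68859) → (-1.36,-4.69)
v3: (4,0) → rotate → (2.93729,-2.71520) → ×s → (2.56523,-2.37128) → (2.57,-2.37)
v4: (4,1.5) → rotate → (3.95549,-1.61372) → ×s → (3.45446,-1.40931) → (3.45,-1.41)
v5: (-2.5,5) → rotate → (1.55820,5.36861) → ×s → (1.36083,4.68859) → (1.36,4.69)
v6: (-4.5,3) → rotate → (-1.26805,5.25757) → ×s → (-1.10743,4.59161) → (-1.11,4.59)

Cross-section at z=4.75: (-4.37,1.06) (-1.36,-4.69) (2.57,-2.37) (3.45,-1.41) (1.36,4.69) (-1.11,4.59)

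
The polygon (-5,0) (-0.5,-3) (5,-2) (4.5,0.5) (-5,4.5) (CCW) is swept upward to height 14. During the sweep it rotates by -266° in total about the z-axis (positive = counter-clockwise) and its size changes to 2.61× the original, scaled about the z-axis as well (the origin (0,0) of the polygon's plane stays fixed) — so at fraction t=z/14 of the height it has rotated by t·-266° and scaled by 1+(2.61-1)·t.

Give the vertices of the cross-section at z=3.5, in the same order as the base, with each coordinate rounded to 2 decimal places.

t = z/height = 3.5/14 = 0.25
s = 1 + (scale-1)·z/height = 1 + (2.61-1)·3.5/14 = 1.402500
θ = twist·z/height = -266°·3.5/14 = -66.5000° = -1.160644 rad
cos θ = 0.398749, sin θ = -0.917060 (intermediates below are computed at full precision and shown rounded to 5 d.p.)
v1: (-5,0) → rotate → (-1.99375,4.58530) → ×s → (-2.79623,6.43088) → (-2.80,6.43)
v2: (-0.5,-3) → rotate → (-2.95055,-0.73772) → ×s → (-4.13815,-1.03465) → (-4.14,-1.03)
v3: (5,-2) → rotate → (0.15963,-5.38280) → ×s → (0.22387,-7.54937) → (0.22,-7.55)
v4: (4.5,0.5) → rotate → (2.25290,-3.92740) → ×s → (3.15969,-5.50817) → (3.16,-5.51)
v5: (-5,4.5) → rotate → (2.13302,6.37967) → ×s → (2.99157,8.94749) → (2.99,8.95)

Cross-section at z=3.5: (-2.80,6.43) (-4.14,-1.03) (0.22,-7.55) (3.16,-5.51) (2.99,8.95)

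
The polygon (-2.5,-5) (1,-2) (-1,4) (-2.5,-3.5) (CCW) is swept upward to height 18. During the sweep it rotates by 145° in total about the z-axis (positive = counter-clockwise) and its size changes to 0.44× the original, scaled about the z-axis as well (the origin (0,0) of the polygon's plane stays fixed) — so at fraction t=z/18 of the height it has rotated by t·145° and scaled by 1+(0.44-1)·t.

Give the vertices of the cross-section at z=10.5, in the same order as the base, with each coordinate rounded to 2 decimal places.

Cross-section at z=10.5: (3.19,-1.99) (1.40,0.54) (-2.74,-0.42) (2.19,-1.90)

t = z/height = 10.5/18 = 0.583333
s = 1 + (scale-1)·z/height = 1 + (0.44-1)·10.5/18 = 0.673333
θ = twist·z/height = 145°·10.5/18 = 84.5833° = 1.476258 rad
cos θ = 0.094398, sin θ = 0.995535 (intermediates below are computed at full precision and shown rounded to 5 d.p.)
v1: (-2.5,-5) → rotate → (4.74168,-2.96083) → ×s → (3.19273,-1.99362) → (3.19,-1.99)
v2: (1,-2) → rotate → (2.08547,0.80674) → ×s → (1.40421,0.54320) → (1.40,0.54)
v3: (-1,4) → rotate → (-4.07654,-0.61794) → ×s → (-2.74487,-0.41608) → (-2.74,-0.42)
v4: (-2.5,-3.5) → rotate → (3.24838,-2.81923) → ×s → (2.18724,-1.89828) → (2.19,-1.90)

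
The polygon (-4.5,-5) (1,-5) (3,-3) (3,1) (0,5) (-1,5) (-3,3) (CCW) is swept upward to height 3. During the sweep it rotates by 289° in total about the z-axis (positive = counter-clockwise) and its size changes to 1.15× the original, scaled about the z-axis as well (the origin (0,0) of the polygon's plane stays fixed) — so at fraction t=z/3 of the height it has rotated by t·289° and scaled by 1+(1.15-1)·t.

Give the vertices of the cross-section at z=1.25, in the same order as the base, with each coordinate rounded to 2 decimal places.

Cross-section at z=1.25: (7.00,-1.43) (4.04,3.61) (1.14,4.36) (-2.53,2.21) (-4.58,-2.69) (-4.04,-3.61) (-1.14,-4.36)

t = z/height = 1.25/3 = 0.416667
s = 1 + (scale-1)·z/height = 1 + (1.15-1)·1.25/3 = 1.062500
θ = twist·z/height = 289°·1.25/3 = 120.4167° = 2.101667 rad
cos θ = -0.506285, sin θ = 0.862366 (intermediates below are computed at full precision and shown rounded to 5 d.p.)
v1: (-4.5,-5) → rotate → (6.59011,-1.34923) → ×s → (7.00200,-1.43355) → (7.00,-1.43)
v2: (1,-5) → rotate → (3.80555,3.39379) → ×s → (4.04339,3.60590) → (4.04,3.61)
v3: (3,-3) → rotate → (1.06825,4.10595) → ×s → (1.13501,4.36258) → (1.14,4.36)
v4: (3,1) → rotate → (-2.38122,2.08081) → ×s → (-2.53005,2.21087) → (-2.53,2.21)
v5: (0,5) → rotate → (-4.31183,-2.53142) → ×s → (-4.58132,-2.68964) → (-4.58,-2.69)
v6: (-1,5) → rotate → (-3.80555,-3.39379) → ×s → (-4.04339,-3.60590) → (-4.04,-3.61)
v7: (-3,3) → rotate → (-1.06825,-4.10595) → ×s → (-1.13501,-4.36258) → (-1.14,-4.36)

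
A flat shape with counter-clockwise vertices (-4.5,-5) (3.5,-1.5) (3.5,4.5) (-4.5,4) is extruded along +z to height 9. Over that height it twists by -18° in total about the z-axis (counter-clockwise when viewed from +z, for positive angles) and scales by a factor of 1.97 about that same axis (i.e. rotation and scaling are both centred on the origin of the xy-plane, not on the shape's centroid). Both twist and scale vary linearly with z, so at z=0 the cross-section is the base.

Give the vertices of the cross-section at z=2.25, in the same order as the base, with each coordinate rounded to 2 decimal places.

Cross-section at z=2.25: (-6.06,-5.75) (4.19,-2.20) (4.77,5.23) (-5.18,5.39)

t = z/height = 2.25/9 = 0.25
s = 1 + (scale-1)·z/height = 1 + (1.97-1)·2.25/9 = 1.242500
θ = twist·z/height = -18°·2.25/9 = -4.5000° = -0.078540 rad
cos θ = 0.996917, sin θ = -0.078459 (intermediates below are computed at full precision and shown rounded to 5 d.p.)
v1: (-4.5,-5) → rotate → (-4.87842,-4.63152) → ×s → (-6.06144,-5.75466) → (-6.06,-5.75)
v2: (3.5,-1.5) → rotate → (3.37152,-1.76998) → ×s → (4.18912,-2.19920) → (4.19,-2.20)
v3: (3.5,4.5) → rotate → (3.84228,4.21152) → ×s → (4.77403,5.23282) → (4.77,5.23)
v4: (-4.5,4) → rotate → (-4.17229,4.34074) → ×s → (-5.18407,5.39336) → (-5.18,5.39)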